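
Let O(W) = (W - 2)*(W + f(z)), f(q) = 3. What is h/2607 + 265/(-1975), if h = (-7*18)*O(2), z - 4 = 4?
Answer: -53/395 ≈ -0.13418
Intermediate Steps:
z = 8 (z = 4 + 4 = 8)
O(W) = (-2 + W)*(3 + W) (O(W) = (W - 2)*(W + 3) = (-2 + W)*(3 + W))
h = 0 (h = (-7*18)*(-6 + 2 + 2²) = -126*(-6 + 2 + 4) = -126*0 = 0)
h/2607 + 265/(-1975) = 0/2607 + 265/(-1975) = 0*(1/2607) + 265*(-1/1975) = 0 - 53/395 = -53/395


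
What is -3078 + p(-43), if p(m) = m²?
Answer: -1229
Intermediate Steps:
-3078 + p(-43) = -3078 + (-43)² = -3078 + 1849 = -1229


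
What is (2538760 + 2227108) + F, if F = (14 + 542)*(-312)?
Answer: 4592396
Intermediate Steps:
F = -173472 (F = 556*(-312) = -173472)
(2538760 + 2227108) + F = (2538760 + 2227108) - 173472 = 4765868 - 173472 = 4592396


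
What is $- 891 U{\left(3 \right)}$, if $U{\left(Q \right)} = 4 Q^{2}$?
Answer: $-32076$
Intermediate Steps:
$- 891 U{\left(3 \right)} = - 891 \cdot 4 \cdot 3^{2} = - 891 \cdot 4 \cdot 9 = \left(-891\right) 36 = -32076$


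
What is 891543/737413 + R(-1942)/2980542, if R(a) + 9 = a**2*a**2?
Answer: 10488365225171936437/2197890417846 ≈ 4.7720e+6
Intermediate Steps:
R(a) = -9 + a**4 (R(a) = -9 + a**2*a**2 = -9 + a**4)
891543/737413 + R(-1942)/2980542 = 891543/737413 + (-9 + (-1942)**4)/2980542 = 891543*(1/737413) + (-9 + 14223186420496)*(1/2980542) = 891543/737413 + 14223186420487*(1/2980542) = 891543/737413 + 14223186420487/2980542 = 10488365225171936437/2197890417846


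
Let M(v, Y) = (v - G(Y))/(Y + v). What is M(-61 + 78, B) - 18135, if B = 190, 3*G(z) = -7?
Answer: -11261777/621 ≈ -18135.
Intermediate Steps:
G(z) = -7/3 (G(z) = (⅓)*(-7) = -7/3)
M(v, Y) = (7/3 + v)/(Y + v) (M(v, Y) = (v - 1*(-7/3))/(Y + v) = (v + 7/3)/(Y + v) = (7/3 + v)/(Y + v))
M(-61 + 78, B) - 18135 = (7/3 + (-61 + 78))/(190 + (-61 + 78)) - 18135 = (7/3 + 17)/(190 + 17) - 18135 = (58/3)/207 - 18135 = (1/207)*(58/3) - 18135 = 58/621 - 18135 = -11261777/621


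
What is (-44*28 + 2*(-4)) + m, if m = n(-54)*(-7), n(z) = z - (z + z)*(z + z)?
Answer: 80786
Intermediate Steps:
n(z) = z - 4*z² (n(z) = z - 2*z*2*z = z - 4*z²)
m = 82026 (m = -54*(1 - 4*(-54))*(-7) = -54*(1 + 216)*(-7) = -54*217*(-7) = -11718*(-7) = 82026)
(-44*28 + 2*(-4)) + m = (-44*28 + 2*(-4)) + 82026 = (-1232 - 8) + 82026 = -1240 + 82026 = 80786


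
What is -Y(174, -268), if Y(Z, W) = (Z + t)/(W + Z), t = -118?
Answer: 28/47 ≈ 0.59575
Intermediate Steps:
Y(Z, W) = (-118 + Z)/(W + Z) (Y(Z, W) = (Z - 118)/(W + Z) = (-118 + Z)/(W + Z))
-Y(174, -268) = -(-118 + 174)/(-268 + 174) = -56/(-94) = -(-1)*56/94 = -1*(-28/47) = 28/47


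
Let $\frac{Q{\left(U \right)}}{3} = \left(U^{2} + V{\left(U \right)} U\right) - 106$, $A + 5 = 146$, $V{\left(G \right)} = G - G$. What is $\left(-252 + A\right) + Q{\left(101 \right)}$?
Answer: $30174$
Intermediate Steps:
$V{\left(G \right)} = 0$
$A = 141$ ($A = -5 + 146 = 141$)
$Q{\left(U \right)} = -318 + 3 U^{2}$ ($Q{\left(U \right)} = 3 \left(\left(U^{2} + 0 U\right) - 106\right) = 3 \left(\left(U^{2} + 0\right) - 106\right) = 3 \left(U^{2} - 106\right) = 3 \left(-106 + U^{2}\right) = -318 + 3 U^{2}$)
$\left(-252 + A\right) + Q{\left(101 \right)} = \left(-252 + 141\right) - \left(318 - 3 \cdot 101^{2}\right) = -111 + \left(-318 + 3 \cdot 10201\right) = -111 + \left(-318 + 30603\right) = -111 + 30285 = 30174$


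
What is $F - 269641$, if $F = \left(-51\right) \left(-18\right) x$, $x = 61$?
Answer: $-213643$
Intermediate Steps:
$F = 55998$ ($F = \left(-51\right) \left(-18\right) 61 = 918 \cdot 61 = 55998$)
$F - 269641 = 55998 - 269641 = -213643$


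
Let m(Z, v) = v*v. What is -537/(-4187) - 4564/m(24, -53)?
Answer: -332095/221911 ≈ -1.4965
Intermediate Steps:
m(Z, v) = v²
-537/(-4187) - 4564/m(24, -53) = -537/(-4187) - 4564/((-53)²) = -537*(-1/4187) - 4564/2809 = 537/4187 - 4564*1/2809 = 537/4187 - 4564/2809 = -332095/221911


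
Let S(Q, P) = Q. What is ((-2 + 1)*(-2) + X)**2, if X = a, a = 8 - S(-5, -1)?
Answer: 225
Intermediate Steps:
a = 13 (a = 8 - 1*(-5) = 8 + 5 = 13)
X = 13
((-2 + 1)*(-2) + X)**2 = ((-2 + 1)*(-2) + 13)**2 = (-1*(-2) + 13)**2 = (2 + 13)**2 = 15**2 = 225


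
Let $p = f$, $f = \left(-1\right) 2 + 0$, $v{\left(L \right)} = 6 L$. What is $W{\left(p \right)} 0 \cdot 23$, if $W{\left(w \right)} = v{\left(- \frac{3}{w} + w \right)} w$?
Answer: $0$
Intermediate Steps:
$f = -2$ ($f = -2 + 0 = -2$)
$p = -2$
$W{\left(w \right)} = w \left(- \frac{18}{w} + 6 w\right)$ ($W{\left(w \right)} = 6 \left(- \frac{3}{w} + w\right) w = 6 \left(w - \frac{3}{w}\right) w = \left(- \frac{18}{w} + 6 w\right) w = w \left(- \frac{18}{w} + 6 w\right)$)
$W{\left(p \right)} 0 \cdot 23 = \left(-18 + 6 \left(-2\right)^{2}\right) 0 \cdot 23 = \left(-18 + 6 \cdot 4\right) 0 = \left(-18 + 24\right) 0 = 6 \cdot 0 = 0$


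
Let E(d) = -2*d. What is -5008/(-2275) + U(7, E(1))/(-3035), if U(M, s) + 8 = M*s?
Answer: 3049866/1380925 ≈ 2.2086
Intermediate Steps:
U(M, s) = -8 + M*s
-5008/(-2275) + U(7, E(1))/(-3035) = -5008/(-2275) + (-8 + 7*(-2*1))/(-3035) = -5008*(-1/2275) + (-8 + 7*(-2))*(-1/3035) = 5008/2275 + (-8 - 14)*(-1/3035) = 5008/2275 - 22*(-1/3035) = 5008/2275 + 22/3035 = 3049866/1380925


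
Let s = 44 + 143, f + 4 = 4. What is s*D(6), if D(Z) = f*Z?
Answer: 0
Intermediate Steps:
f = 0 (f = -4 + 4 = 0)
D(Z) = 0 (D(Z) = 0*Z = 0)
s = 187
s*D(6) = 187*0 = 0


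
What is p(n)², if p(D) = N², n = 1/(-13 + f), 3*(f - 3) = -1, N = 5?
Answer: 625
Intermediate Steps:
f = 8/3 (f = 3 + (⅓)*(-1) = 3 - ⅓ = 8/3 ≈ 2.6667)
n = -3/31 (n = 1/(-13 + 8/3) = 1/(-31/3) = -3/31 ≈ -0.096774)
p(D) = 25 (p(D) = 5² = 25)
p(n)² = 25² = 625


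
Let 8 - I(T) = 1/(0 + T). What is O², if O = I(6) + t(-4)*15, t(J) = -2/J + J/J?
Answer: 8281/9 ≈ 920.11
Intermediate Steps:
t(J) = 1 - 2/J (t(J) = -2/J + 1 = 1 - 2/J)
I(T) = 8 - 1/T (I(T) = 8 - 1/(0 + T) = 8 - 1/T)
O = 91/3 (O = (8 - 1/6) + ((-2 - 4)/(-4))*15 = (8 - 1*⅙) - ¼*(-6)*15 = (8 - ⅙) + (3/2)*15 = 47/6 + 45/2 = 91/3 ≈ 30.333)
O² = (91/3)² = 8281/9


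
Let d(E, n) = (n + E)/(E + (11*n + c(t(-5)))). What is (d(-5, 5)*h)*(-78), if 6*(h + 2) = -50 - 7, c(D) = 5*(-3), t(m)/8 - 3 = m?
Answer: 0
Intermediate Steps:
t(m) = 24 + 8*m
c(D) = -15
d(E, n) = (E + n)/(-15 + E + 11*n) (d(E, n) = (n + E)/(E + (11*n - 15)) = (E + n)/(E + (-15 + 11*n)) = (E + n)/(-15 + E + 11*n))
h = -23/2 (h = -2 + (-50 - 7)/6 = -2 + (1/6)*(-57) = -2 - 19/2 = -23/2 ≈ -11.500)
(d(-5, 5)*h)*(-78) = (((-5 + 5)/(-15 - 5 + 11*5))*(-23/2))*(-78) = ((0/(-15 - 5 + 55))*(-23/2))*(-78) = ((0/35)*(-23/2))*(-78) = (((1/35)*0)*(-23/2))*(-78) = (0*(-23/2))*(-78) = 0*(-78) = 0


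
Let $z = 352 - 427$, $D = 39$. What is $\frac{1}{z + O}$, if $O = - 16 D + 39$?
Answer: $- \frac{1}{660} \approx -0.0015152$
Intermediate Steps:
$O = -585$ ($O = \left(-16\right) 39 + 39 = -624 + 39 = -585$)
$z = -75$
$\frac{1}{z + O} = \frac{1}{-75 - 585} = \frac{1}{-660} = - \frac{1}{660}$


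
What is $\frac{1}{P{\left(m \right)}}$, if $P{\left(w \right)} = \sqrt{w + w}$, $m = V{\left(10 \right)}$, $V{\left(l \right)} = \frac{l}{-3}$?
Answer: $- \frac{i \sqrt{15}}{10} \approx - 0.3873 i$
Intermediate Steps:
$V{\left(l \right)} = - \frac{l}{3}$ ($V{\left(l \right)} = l \left(- \frac{1}{3}\right) = - \frac{l}{3}$)
$m = - \frac{10}{3}$ ($m = \left(- \frac{1}{3}\right) 10 = - \frac{10}{3} \approx -3.3333$)
$P{\left(w \right)} = \sqrt{2} \sqrt{w}$ ($P{\left(w \right)} = \sqrt{2 w} = \sqrt{2} \sqrt{w}$)
$\frac{1}{P{\left(m \right)}} = \frac{1}{\sqrt{2} \sqrt{- \frac{10}{3}}} = \frac{1}{\sqrt{2} \frac{i \sqrt{30}}{3}} = \frac{1}{\frac{2}{3} i \sqrt{15}} = - \frac{i \sqrt{15}}{10}$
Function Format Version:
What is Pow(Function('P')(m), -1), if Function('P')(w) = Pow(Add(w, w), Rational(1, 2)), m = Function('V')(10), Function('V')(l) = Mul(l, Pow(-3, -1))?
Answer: Mul(Rational(-1, 10), I, Pow(15, Rational(1, 2))) ≈ Mul(-0.38730, I)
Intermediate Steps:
Function('V')(l) = Mul(Rational(-1, 3), l) (Function('V')(l) = Mul(l, Rational(-1, 3)) = Mul(Rational(-1, 3), l))
m = Rational(-10, 3) (m = Mul(Rational(-1, 3), 10) = Rational(-10, 3) ≈ -3.3333)
Function('P')(w) = Mul(Pow(2, Rational(1, 2)), Pow(w, Rational(1, 2))) (Function('P')(w) = Pow(Mul(2, w), Rational(1, 2)) = Mul(Pow(2, Rational(1, 2)), Pow(w, Rational(1, 2))))
Pow(Function('P')(m), -1) = Pow(Mul(Pow(2, Rational(1, 2)), Pow(Rational(-10, 3), Rational(1, 2))), -1) = Pow(Mul(Pow(2, Rational(1, 2)), Mul(Rational(1, 3), I, Pow(30, Rational(1, 2)))), -1) = Pow(Mul(Rational(2, 3), I, Pow(15, Rational(1, 2))), -1) = Mul(Rational(-1, 10), I, Pow(15, Rational(1, 2)))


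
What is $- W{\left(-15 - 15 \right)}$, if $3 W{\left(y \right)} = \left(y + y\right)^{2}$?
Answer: $-1200$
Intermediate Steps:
$W{\left(y \right)} = \frac{4 y^{2}}{3}$ ($W{\left(y \right)} = \frac{\left(y + y\right)^{2}}{3} = \frac{\left(2 y\right)^{2}}{3} = \frac{4 y^{2}}{3}$)
$- W{\left(-15 - 15 \right)} = - \frac{4 \left(-15 - 15\right)^{2}}{3} = - \frac{4 \left(-30\right)^{2}}{3} = - \frac{4 \cdot 900}{3} = \left(-1\right) 1200 = -1200$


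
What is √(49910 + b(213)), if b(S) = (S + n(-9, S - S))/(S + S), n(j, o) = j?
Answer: 2*√62899681/71 ≈ 223.41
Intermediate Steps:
b(S) = (-9 + S)/(2*S) (b(S) = (S - 9)/(S + S) = (-9 + S)/((2*S)) = (-9 + S)*(1/(2*S)) = (-9 + S)/(2*S))
√(49910 + b(213)) = √(49910 + (½)*(-9 + 213)/213) = √(49910 + (½)*(1/213)*204) = √(49910 + 34/71) = √(3543644/71) = 2*√62899681/71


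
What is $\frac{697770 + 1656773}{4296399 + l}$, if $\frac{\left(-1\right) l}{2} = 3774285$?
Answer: $- \frac{2354543}{3252171} \approx -0.72399$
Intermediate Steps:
$l = -7548570$ ($l = \left(-2\right) 3774285 = -7548570$)
$\frac{697770 + 1656773}{4296399 + l} = \frac{697770 + 1656773}{4296399 - 7548570} = \frac{2354543}{-3252171} = 2354543 \left(- \frac{1}{3252171}\right) = - \frac{2354543}{3252171}$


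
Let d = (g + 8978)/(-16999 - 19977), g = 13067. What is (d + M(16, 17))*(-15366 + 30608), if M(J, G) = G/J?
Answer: 65700641/9244 ≈ 7107.4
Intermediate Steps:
d = -22045/36976 (d = (13067 + 8978)/(-16999 - 19977) = 22045/(-36976) = 22045*(-1/36976) = -22045/36976 ≈ -0.59620)
(d + M(16, 17))*(-15366 + 30608) = (-22045/36976 + 17/16)*(-15366 + 30608) = (-22045/36976 + 17*(1/16))*15242 = (-22045/36976 + 17/16)*15242 = (8621/18488)*15242 = 65700641/9244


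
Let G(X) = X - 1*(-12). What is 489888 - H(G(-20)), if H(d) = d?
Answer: 489896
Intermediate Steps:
G(X) = 12 + X (G(X) = X + 12 = 12 + X)
489888 - H(G(-20)) = 489888 - (12 - 20) = 489888 - 1*(-8) = 489888 + 8 = 489896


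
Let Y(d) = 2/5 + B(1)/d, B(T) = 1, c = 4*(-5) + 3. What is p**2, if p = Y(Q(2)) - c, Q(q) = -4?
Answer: 117649/400 ≈ 294.12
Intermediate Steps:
c = -17 (c = -20 + 3 = -17)
Y(d) = 2/5 + 1/d
p = 343/20 (p = (2/5 + 1/(-4)) - 1*(-17) = (2/5 - 1/4) + 17 = 3/20 + 17 = 343/20 ≈ 17.150)
p**2 = (343/20)**2 = 117649/400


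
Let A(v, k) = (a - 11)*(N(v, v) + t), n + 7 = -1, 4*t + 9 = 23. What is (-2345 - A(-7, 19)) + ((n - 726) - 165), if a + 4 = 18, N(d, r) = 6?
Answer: -6545/2 ≈ -3272.5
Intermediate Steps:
t = 7/2 (t = -9/4 + (¼)*23 = -9/4 + 23/4 = 7/2 ≈ 3.5000)
n = -8 (n = -7 - 1 = -8)
a = 14 (a = -4 + 18 = 14)
A(v, k) = 57/2 (A(v, k) = (14 - 11)*(6 + 7/2) = 3*(19/2) = 57/2)
(-2345 - A(-7, 19)) + ((n - 726) - 165) = (-2345 - 1*57/2) + ((-8 - 726) - 165) = (-2345 - 57/2) + (-734 - 165) = -4747/2 - 899 = -6545/2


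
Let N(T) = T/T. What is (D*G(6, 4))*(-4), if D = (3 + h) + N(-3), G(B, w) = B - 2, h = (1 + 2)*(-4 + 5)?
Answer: -112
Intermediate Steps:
h = 3 (h = 3*1 = 3)
G(B, w) = -2 + B
N(T) = 1
D = 7 (D = (3 + 3) + 1 = 6 + 1 = 7)
(D*G(6, 4))*(-4) = (7*(-2 + 6))*(-4) = (7*4)*(-4) = 28*(-4) = -112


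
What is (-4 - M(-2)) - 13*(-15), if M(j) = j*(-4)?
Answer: 183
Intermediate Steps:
M(j) = -4*j
(-4 - M(-2)) - 13*(-15) = (-4 - (-4)*(-2)) - 13*(-15) = (-4 - 1*8) + 195 = (-4 - 8) + 195 = -12 + 195 = 183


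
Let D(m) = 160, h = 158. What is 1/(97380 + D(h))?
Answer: 1/97540 ≈ 1.0252e-5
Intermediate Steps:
1/(97380 + D(h)) = 1/(97380 + 160) = 1/97540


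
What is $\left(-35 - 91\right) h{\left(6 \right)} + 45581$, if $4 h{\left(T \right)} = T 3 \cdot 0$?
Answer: $45581$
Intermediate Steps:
$h{\left(T \right)} = 0$ ($h{\left(T \right)} = \frac{T 3 \cdot 0}{4} = \frac{3 T 0}{4} = \frac{1}{4} \cdot 0 = 0$)
$\left(-35 - 91\right) h{\left(6 \right)} + 45581 = \left(-35 - 91\right) 0 + 45581 = \left(-126\right) 0 + 45581 = 0 + 45581 = 45581$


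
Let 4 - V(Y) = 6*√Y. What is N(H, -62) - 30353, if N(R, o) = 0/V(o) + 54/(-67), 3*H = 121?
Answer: -2033705/67 ≈ -30354.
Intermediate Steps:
H = 121/3 (H = (⅓)*121 = 121/3 ≈ 40.333)
V(Y) = 4 - 6*√Y
N(R, o) = -54/67 (N(R, o) = 0/(4 - 6*√o) + 54/(-67) = 0 + 54*(-1/67) = 0 - 54/67 = -54/67)
N(H, -62) - 30353 = -54/67 - 30353 = -2033705/67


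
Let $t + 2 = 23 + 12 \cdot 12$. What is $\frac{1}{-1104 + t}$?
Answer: $- \frac{1}{939} \approx -0.001065$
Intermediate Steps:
$t = 165$ ($t = -2 + \left(23 + 12 \cdot 12\right) = -2 + \left(23 + 144\right) = -2 + 167 = 165$)
$\frac{1}{-1104 + t} = \frac{1}{-1104 + 165} = \frac{1}{-939} = - \frac{1}{939}$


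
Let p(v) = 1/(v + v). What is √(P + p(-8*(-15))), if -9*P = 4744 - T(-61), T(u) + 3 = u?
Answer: I*√1923185/60 ≈ 23.113*I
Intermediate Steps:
T(u) = -3 + u
P = -4808/9 (P = -(4744 - (-3 - 61))/9 = -(4744 - 1*(-64))/9 = -(4744 + 64)/9 = -⅑*4808 = -4808/9 ≈ -534.22)
p(v) = 1/(2*v)
√(P + p(-8*(-15))) = √(-4808/9 + 1/(2*((-8*(-15))))) = √(-4808/9 + (½)/120) = √(-4808/9 + (½)*(1/120)) = √(-4808/9 + 1/240) = √(-384637/720) = I*√1923185/60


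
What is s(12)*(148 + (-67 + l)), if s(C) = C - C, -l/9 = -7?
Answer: 0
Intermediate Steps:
l = 63 (l = -9*(-7) = 63)
s(C) = 0
s(12)*(148 + (-67 + l)) = 0*(148 + (-67 + 63)) = 0*(148 - 4) = 0*144 = 0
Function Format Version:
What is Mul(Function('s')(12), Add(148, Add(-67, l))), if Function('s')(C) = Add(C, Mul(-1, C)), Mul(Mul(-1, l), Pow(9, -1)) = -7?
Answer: 0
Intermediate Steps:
l = 63 (l = Mul(-9, -7) = 63)
Function('s')(C) = 0
Mul(Function('s')(12), Add(148, Add(-67, l))) = Mul(0, Add(148, Add(-67, 63))) = Mul(0, Add(148, -4)) = Mul(0, 144) = 0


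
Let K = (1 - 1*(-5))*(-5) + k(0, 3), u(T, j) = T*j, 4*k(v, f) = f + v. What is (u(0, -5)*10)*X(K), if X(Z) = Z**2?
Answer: 0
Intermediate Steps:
k(v, f) = f/4 + v/4 (k(v, f) = (f + v)/4 = f/4 + v/4)
K = -117/4 (K = (1 - 1*(-5))*(-5) + ((1/4)*3 + (1/4)*0) = (1 + 5)*(-5) + (3/4 + 0) = 6*(-5) + 3/4 = -30 + 3/4 = -117/4 ≈ -29.250)
(u(0, -5)*10)*X(K) = ((0*(-5))*10)*(-117/4)**2 = (0*10)*(13689/16) = 0*(13689/16) = 0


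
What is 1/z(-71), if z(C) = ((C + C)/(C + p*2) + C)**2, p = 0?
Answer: 1/4761 ≈ 0.00021004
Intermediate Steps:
z(C) = (2 + C)**2 (z(C) = ((C + C)/(C + 0*2) + C)**2 = ((2*C)/(C + 0) + C)**2 = ((2*C)/C + C)**2 = (2 + C)**2)
1/z(-71) = 1/((2 - 71)**2) = 1/((-69)**2) = 1/4761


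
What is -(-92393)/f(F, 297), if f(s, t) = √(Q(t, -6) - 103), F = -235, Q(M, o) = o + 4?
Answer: -13199*I*√105/15 ≈ -9016.6*I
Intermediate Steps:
Q(M, o) = 4 + o
f(s, t) = I*√105 (f(s, t) = √((4 - 6) - 103) = √(-2 - 103) = √(-105) = I*√105)
-(-92393)/f(F, 297) = -(-92393)/(I*√105) = -(-92393)*(-I*√105/105) = -13199*I*√105/15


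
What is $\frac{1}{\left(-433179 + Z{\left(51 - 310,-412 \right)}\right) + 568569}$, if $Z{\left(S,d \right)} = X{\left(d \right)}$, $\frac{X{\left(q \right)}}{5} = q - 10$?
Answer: $\frac{1}{133280} \approx 7.503 \cdot 10^{-6}$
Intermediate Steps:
$X{\left(q \right)} = -50 + 5 q$ ($X{\left(q \right)} = 5 \left(q - 10\right) = 5 \left(-10 + q\right) = -50 + 5 q$)
$Z{\left(S,d \right)} = -50 + 5 d$
$\frac{1}{\left(-433179 + Z{\left(51 - 310,-412 \right)}\right) + 568569} = \frac{1}{\left(-433179 + \left(-50 + 5 \left(-412\right)\right)\right) + 568569} = \frac{1}{\left(-433179 - 2110\right) + 568569} = \frac{1}{-435289 + 568569} = \frac{1}{133280}$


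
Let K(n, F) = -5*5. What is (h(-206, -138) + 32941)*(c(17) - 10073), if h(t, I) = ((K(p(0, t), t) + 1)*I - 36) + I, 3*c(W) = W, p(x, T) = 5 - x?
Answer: -1089657958/3 ≈ -3.6322e+8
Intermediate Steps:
c(W) = W/3
K(n, F) = -25
h(t, I) = -36 - 23*I (h(t, I) = ((-25 + 1)*I - 36) + I = (-24*I - 36) + I = (-36 - 24*I) + I = -36 - 23*I)
(h(-206, -138) + 32941)*(c(17) - 10073) = ((-36 - 23*(-138)) + 32941)*((1/3)*17 - 10073) = ((-36 + 3174) + 32941)*(17/3 - 10073) = (3138 + 32941)*(-30202/3) = 36079*(-30202/3) = -1089657958/3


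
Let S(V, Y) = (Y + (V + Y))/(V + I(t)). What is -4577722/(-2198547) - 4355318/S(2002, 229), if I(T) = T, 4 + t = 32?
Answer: -323966542073071/90140427 ≈ -3.5940e+6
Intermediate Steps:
t = 28 (t = -4 + 32 = 28)
S(V, Y) = (V + 2*Y)/(28 + V) (S(V, Y) = (Y + (V + Y))/(V + 28) = (V + 2*Y)/(28 + V))
-4577722/(-2198547) - 4355318/S(2002, 229) = -4577722/(-2198547) - 4355318*(28 + 2002)/(2002 + 2*229) = -4577722*(-1/2198547) - 4355318*2030/(2002 + 458) = 4577722/2198547 - 4355318/((1/2030)*2460) = 4577722/2198547 - 4355318/246/203 = 4577722/2198547 - 4355318*203/246 = 4577722/2198547 - 442064777/123 = -323966542073071/90140427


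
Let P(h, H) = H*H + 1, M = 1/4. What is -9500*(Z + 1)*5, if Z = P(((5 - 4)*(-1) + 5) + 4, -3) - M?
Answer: -510625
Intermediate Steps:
M = ¼ (M = 1*(¼) = ¼ ≈ 0.25000)
P(h, H) = 1 + H² (P(h, H) = H² + 1 = 1 + H²)
Z = 39/4 (Z = (1 + (-3)²) - 1*¼ = (1 + 9) - ¼ = 10 - ¼ = 39/4 ≈ 9.7500)
-9500*(Z + 1)*5 = -9500*(39/4 + 1)*5 = -102125*5 = -9500*215/4 = -510625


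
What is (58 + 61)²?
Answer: 14161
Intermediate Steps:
(58 + 61)² = 119² = 14161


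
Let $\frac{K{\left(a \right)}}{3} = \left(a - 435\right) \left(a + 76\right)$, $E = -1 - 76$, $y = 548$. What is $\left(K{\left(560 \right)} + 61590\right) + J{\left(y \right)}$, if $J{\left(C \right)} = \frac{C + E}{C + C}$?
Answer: $\frac{328899111}{1096} \approx 3.0009 \cdot 10^{5}$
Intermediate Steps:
$E = -77$
$K{\left(a \right)} = 3 \left(-435 + a\right) \left(76 + a\right)$ ($K{\left(a \right)} = 3 \left(a - 435\right) \left(a + 76\right) = 3 \left(-435 + a\right) \left(76 + a\right)$)
$J{\left(C \right)} = \frac{-77 + C}{2 C}$ ($J{\left(C \right)} = \frac{C - 77}{C + C} = \frac{-77 + C}{2 C}$)
$\left(K{\left(560 \right)} + 61590\right) + J{\left(y \right)} = \left(\left(-99180 - 603120 + 3 \cdot 560^{2}\right) + 61590\right) + \frac{-77 + 548}{2 \cdot 548} = \left(\left(-99180 - 603120 + 3 \cdot 313600\right) + 61590\right) + \frac{1}{2} \cdot \frac{1}{548} \cdot 471 = \left(\left(-99180 - 603120 + 940800\right) + 61590\right) + \frac{471}{1096} = \left(238500 + 61590\right) + \frac{471}{1096} = 300090 + \frac{471}{1096} = \frac{328899111}{1096}$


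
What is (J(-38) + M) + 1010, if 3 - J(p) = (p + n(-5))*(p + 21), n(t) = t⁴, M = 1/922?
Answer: 10134625/922 ≈ 10992.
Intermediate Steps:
M = 1/922 ≈ 0.0010846
J(p) = 3 - (21 + p)*(625 + p) (J(p) = 3 - (p + (-5)⁴)*(p + 21) = 3 - (p + 625)*(21 + p) = 3 - (625 + p)*(21 + p) = 3 - (21 + p)*(625 + p))
(J(-38) + M) + 1010 = ((-13122 - 1*(-38)² - 646*(-38)) + 1/922) + 1010 = ((-13122 - 1*1444 + 24548) + 1/922) + 1010 = ((-13122 - 1444 + 24548) + 1/922) + 1010 = (9982 + 1/922) + 1010 = 9203405/922 + 1010 = 10134625/922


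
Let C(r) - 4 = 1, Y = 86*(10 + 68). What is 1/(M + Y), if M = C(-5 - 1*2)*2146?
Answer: 1/17438 ≈ 5.7346e-5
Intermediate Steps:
Y = 6708 (Y = 86*78 = 6708)
C(r) = 5 (C(r) = 4 + 1 = 5)
M = 10730 (M = 5*2146 = 10730)
1/(M + Y) = 1/(10730 + 6708) = 1/17438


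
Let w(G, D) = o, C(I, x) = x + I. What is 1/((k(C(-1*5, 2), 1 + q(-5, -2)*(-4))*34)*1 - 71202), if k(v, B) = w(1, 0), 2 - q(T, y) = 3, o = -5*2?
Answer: -1/71542 ≈ -1.3978e-5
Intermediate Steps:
o = -10
q(T, y) = -1 (q(T, y) = 2 - 1*3 = 2 - 3 = -1)
C(I, x) = I + x
w(G, D) = -10
k(v, B) = -10
1/((k(C(-1*5, 2), 1 + q(-5, -2)*(-4))*34)*1 - 71202) = 1/(-10*34*1 - 71202) = 1/(-340*1 - 71202) = 1/(-340 - 71202) = 1/(-71542) = -1/71542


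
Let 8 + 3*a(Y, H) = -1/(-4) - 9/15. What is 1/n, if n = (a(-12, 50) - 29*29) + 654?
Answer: -60/11387 ≈ -0.0052692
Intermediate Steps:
a(Y, H) = -167/60 (a(Y, H) = -8/3 + (-1/(-4) - 9/15)/3 = -8/3 + (-1*(-¼) - 9*1/15)/3 = -8/3 + (¼ - ⅗)/3 = -8/3 + (⅓)*(-7/20) = -8/3 - 7/60 = -167/60)
n = -11387/60 (n = (-167/60 - 29*29) + 654 = (-167/60 - 841) + 654 = -50627/60 + 654 = -11387/60 ≈ -189.78)
1/n = 1/(-11387/60) = -60/11387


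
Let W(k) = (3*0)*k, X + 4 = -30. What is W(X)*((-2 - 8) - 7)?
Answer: 0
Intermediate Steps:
X = -34 (X = -4 - 30 = -34)
W(k) = 0 (W(k) = 0*k = 0)
W(X)*((-2 - 8) - 7) = 0*((-2 - 8) - 7) = 0*(-10 - 7) = 0*(-17) = 0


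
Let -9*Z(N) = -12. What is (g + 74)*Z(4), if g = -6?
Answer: 272/3 ≈ 90.667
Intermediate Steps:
Z(N) = 4/3 (Z(N) = -1/9*(-12) = 4/3)
(g + 74)*Z(4) = (-6 + 74)*(4/3) = 68*(4/3) = 272/3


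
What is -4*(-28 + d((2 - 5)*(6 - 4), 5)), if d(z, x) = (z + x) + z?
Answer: 140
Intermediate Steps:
d(z, x) = x + 2*z (d(z, x) = (x + z) + z = x + 2*z)
-4*(-28 + d((2 - 5)*(6 - 4), 5)) = -4*(-28 + (5 + 2*((2 - 5)*(6 - 4)))) = -4*(-28 + (5 + 2*(-3*2))) = -4*(-28 + (5 + 2*(-6))) = -4*(-28 + (5 - 12)) = -4*(-28 - 7) = -4*(-35) = 140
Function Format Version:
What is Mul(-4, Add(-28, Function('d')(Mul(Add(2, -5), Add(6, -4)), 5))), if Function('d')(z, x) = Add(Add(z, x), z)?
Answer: 140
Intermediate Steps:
Function('d')(z, x) = Add(x, Mul(2, z)) (Function('d')(z, x) = Add(Add(x, z), z) = Add(x, Mul(2, z)))
Mul(-4, Add(-28, Function('d')(Mul(Add(2, -5), Add(6, -4)), 5))) = Mul(-4, Add(-28, Add(5, Mul(2, Mul(Add(2, -5), Add(6, -4)))))) = Mul(-4, Add(-28, Add(5, Mul(2, Mul(-3, 2))))) = Mul(-4, Add(-28, Add(5, Mul(2, -6)))) = Mul(-4, Add(-28, Add(5, -12))) = Mul(-4, Add(-28, -7)) = Mul(-4, -35) = 140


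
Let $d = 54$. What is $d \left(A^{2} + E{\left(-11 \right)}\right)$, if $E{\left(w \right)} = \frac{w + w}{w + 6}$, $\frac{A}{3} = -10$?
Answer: $\frac{244188}{5} \approx 48838.0$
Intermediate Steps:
$A = -30$ ($A = 3 \left(-10\right) = -30$)
$E{\left(w \right)} = \frac{2 w}{6 + w}$
$d \left(A^{2} + E{\left(-11 \right)}\right) = 54 \left(\left(-30\right)^{2} + 2 \left(-11\right) \frac{1}{6 - 11}\right) = 54 \left(900 + 2 \left(-11\right) \frac{1}{-5}\right) = 54 \left(900 + 2 \left(-11\right) \left(- \frac{1}{5}\right)\right) = 54 \left(900 + \frac{22}{5}\right) = 54 \cdot \frac{4522}{5} = \frac{244188}{5}$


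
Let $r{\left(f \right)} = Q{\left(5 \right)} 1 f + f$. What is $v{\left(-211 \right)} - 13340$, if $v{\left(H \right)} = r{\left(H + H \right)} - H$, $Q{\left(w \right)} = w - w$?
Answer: $-13551$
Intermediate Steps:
$Q{\left(w \right)} = 0$
$r{\left(f \right)} = f$ ($r{\left(f \right)} = 0 \cdot 1 f + f = 0 f + f = 0 + f = f$)
$v{\left(H \right)} = H$ ($v{\left(H \right)} = \left(H + H\right) - H = 2 H - H = H$)
$v{\left(-211 \right)} - 13340 = -211 - 13340 = -13551$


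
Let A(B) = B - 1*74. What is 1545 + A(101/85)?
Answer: 125136/85 ≈ 1472.2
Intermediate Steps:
A(B) = -74 + B (A(B) = B - 74 = -74 + B)
1545 + A(101/85) = 1545 + (-74 + 101/85) = 1545 - 6189/85 = 125136/85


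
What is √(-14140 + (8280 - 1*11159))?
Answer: 3*I*√1891 ≈ 130.46*I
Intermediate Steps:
√(-14140 + (8280 - 1*11159)) = √(-14140 + (8280 - 11159)) = √(-14140 - 2879) = √(-17019) = 3*I*√1891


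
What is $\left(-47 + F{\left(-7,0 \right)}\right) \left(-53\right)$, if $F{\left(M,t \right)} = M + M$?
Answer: $3233$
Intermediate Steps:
$F{\left(M,t \right)} = 2 M$
$\left(-47 + F{\left(-7,0 \right)}\right) \left(-53\right) = \left(-47 + 2 \left(-7\right)\right) \left(-53\right) = \left(-47 - 14\right) \left(-53\right) = \left(-61\right) \left(-53\right) = 3233$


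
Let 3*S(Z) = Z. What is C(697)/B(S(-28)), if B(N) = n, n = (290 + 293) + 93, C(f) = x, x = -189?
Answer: -189/676 ≈ -0.27959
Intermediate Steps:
S(Z) = Z/3
C(f) = -189
n = 676 (n = 583 + 93 = 676)
B(N) = 676
C(697)/B(S(-28)) = -189/676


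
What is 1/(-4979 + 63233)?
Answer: 1/58254 ≈ 1.7166e-5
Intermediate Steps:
1/(-4979 + 63233) = 1/58254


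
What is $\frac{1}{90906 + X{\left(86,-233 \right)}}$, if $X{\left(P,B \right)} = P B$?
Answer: $\frac{1}{70868} \approx 1.4111 \cdot 10^{-5}$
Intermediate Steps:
$X{\left(P,B \right)} = B P$
$\frac{1}{90906 + X{\left(86,-233 \right)}} = \frac{1}{90906 - 20038} = \frac{1}{70868}$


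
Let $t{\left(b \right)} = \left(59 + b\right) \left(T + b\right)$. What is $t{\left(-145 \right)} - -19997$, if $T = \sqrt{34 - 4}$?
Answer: $32467 - 86 \sqrt{30} \approx 31996.0$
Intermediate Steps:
$T = \sqrt{30} \approx 5.4772$
$t{\left(b \right)} = \left(59 + b\right) \left(b + \sqrt{30}\right)$ ($t{\left(b \right)} = \left(59 + b\right) \left(\sqrt{30} + b\right) = \left(59 + b\right) \left(b + \sqrt{30}\right)$)
$t{\left(-145 \right)} - -19997 = \left(\left(-145\right)^{2} + 59 \left(-145\right) + 59 \sqrt{30} - 145 \sqrt{30}\right) - -19997 = \left(21025 - 8555 + 59 \sqrt{30} - 145 \sqrt{30}\right) + 19997 = \left(12470 - 86 \sqrt{30}\right) + 19997 = 32467 - 86 \sqrt{30}$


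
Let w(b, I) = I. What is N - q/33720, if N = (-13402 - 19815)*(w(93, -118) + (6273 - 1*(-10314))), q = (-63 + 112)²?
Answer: -18446552067961/33720 ≈ -5.4705e+8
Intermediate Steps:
q = 2401 (q = 49² = 2401)
N = -547050773 (N = (-13402 - 19815)*(-118 + (6273 - 1*(-10314))) = -33217*(-118 + (6273 + 10314)) = -33217*(-118 + 16587) = -33217*16469 = -547050773)
N - q/33720 = -547050773 - 2401/33720 = -18446552067961/33720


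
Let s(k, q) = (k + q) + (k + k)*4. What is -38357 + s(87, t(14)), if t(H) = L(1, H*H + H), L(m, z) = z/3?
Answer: -37504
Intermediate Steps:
L(m, z) = z/3 (L(m, z) = z*(⅓) = z/3)
t(H) = H/3 + H²/3 (t(H) = (H*H + H)/3 = (H² + H)/3 = (H + H²)/3 = H/3 + H²/3)
s(k, q) = q + 9*k (s(k, q) = (k + q) + (2*k)*4 = (k + q) + 8*k = q + 9*k)
-38357 + s(87, t(14)) = -38357 + ((⅓)*14*(1 + 14) + 9*87) = -38357 + ((⅓)*14*15 + 783) = -38357 + (70 + 783) = -38357 + 853 = -37504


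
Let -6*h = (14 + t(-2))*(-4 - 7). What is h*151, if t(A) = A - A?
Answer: 11627/3 ≈ 3875.7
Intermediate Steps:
t(A) = 0
h = 77/3 (h = -(14 + 0)*(-4 - 7)/6 = -7*(-11)/3 = -⅙*(-154) = 77/3 ≈ 25.667)
h*151 = (77/3)*151 = 11627/3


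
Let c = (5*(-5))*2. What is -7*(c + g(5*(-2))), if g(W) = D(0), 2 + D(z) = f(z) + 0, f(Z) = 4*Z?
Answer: 364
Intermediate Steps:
D(z) = -2 + 4*z (D(z) = -2 + (4*z + 0) = -2 + 4*z)
c = -50 (c = -25*2 = -50)
g(W) = -2 (g(W) = -2 + 4*0 = -2 + 0 = -2)
-7*(c + g(5*(-2))) = -7*(-50 - 2) = -7*(-52) = 364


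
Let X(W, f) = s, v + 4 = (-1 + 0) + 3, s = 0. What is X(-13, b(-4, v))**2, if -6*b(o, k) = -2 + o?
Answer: 0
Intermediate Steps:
v = -2 (v = -4 + ((-1 + 0) + 3) = -4 + (-1 + 3) = -4 + 2 = -2)
b(o, k) = 1/3 - o/6 (b(o, k) = -(-2 + o)/6 = 1/3 - o/6)
X(W, f) = 0
X(-13, b(-4, v))**2 = 0**2 = 0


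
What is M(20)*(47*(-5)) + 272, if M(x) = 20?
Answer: -4428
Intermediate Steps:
M(20)*(47*(-5)) + 272 = 20*(47*(-5)) + 272 = 20*(-235) + 272 = -4700 + 272 = -4428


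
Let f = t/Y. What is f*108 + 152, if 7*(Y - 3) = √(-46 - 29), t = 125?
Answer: 171911/43 - 39375*I*√3/43 ≈ 3997.9 - 1586.0*I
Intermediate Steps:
Y = 3 + 5*I*√3/7 (Y = 3 + √(-46 - 29)/7 = 3 + √(-75)/7 = 3 + (5*I*√3)/7 = 3 + 5*I*√3/7 ≈ 3.0 + 1.2372*I)
f = 125/(3 + 5*I*√3/7) ≈ 35.61 - 14.686*I
f*108 + 152 = (6125/172 - 4375*I*√3/516)*108 + 152 = (165375/43 - 39375*I*√3/43) + 152 = 171911/43 - 39375*I*√3/43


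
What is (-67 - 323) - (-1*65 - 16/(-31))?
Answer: -10091/31 ≈ -325.52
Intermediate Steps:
(-67 - 323) - (-1*65 - 16/(-31)) = -390 - (-65 - 16*(-1/31)) = -390 - (-65 + 16/31) = -390 - 1*(-1999/31) = -390 + 1999/31 = -10091/31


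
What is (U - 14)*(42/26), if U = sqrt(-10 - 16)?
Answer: -294/13 + 21*I*sqrt(26)/13 ≈ -22.615 + 8.2369*I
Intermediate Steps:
U = I*sqrt(26) (U = sqrt(-26) = I*sqrt(26) ≈ 5.099*I)
(U - 14)*(42/26) = (I*sqrt(26) - 14)*(42/26) = (-14 + I*sqrt(26))*(42*(1/26)) = (-14 + I*sqrt(26))*(21/13) = -294/13 + 21*I*sqrt(26)/13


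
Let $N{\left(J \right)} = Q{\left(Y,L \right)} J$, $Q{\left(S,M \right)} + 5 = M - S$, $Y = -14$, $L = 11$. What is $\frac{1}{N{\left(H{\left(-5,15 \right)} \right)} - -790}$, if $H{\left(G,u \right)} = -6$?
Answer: $\frac{1}{670} \approx 0.0014925$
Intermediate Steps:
$Q{\left(S,M \right)} = -5 + M - S$ ($Q{\left(S,M \right)} = -5 + \left(M - S\right) = -5 + M - S$)
$N{\left(J \right)} = 20 J$ ($N{\left(J \right)} = \left(-5 + 11 - -14\right) J = \left(-5 + 11 + 14\right) J = 20 J$)
$\frac{1}{N{\left(H{\left(-5,15 \right)} \right)} - -790} = \frac{1}{20 \left(-6\right) - -790} = \frac{1}{-120 + 790} = \frac{1}{670}$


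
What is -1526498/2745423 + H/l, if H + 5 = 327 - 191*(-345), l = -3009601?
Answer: -4775943582089/8262627806223 ≈ -0.57802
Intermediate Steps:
H = 66217 (H = -5 + (327 - 191*(-345)) = -5 + (327 + 65895) = -5 + 66222 = 66217)
-1526498/2745423 + H/l = -1526498/2745423 + 66217/(-3009601) = -1526498*1/2745423 + 66217*(-1/3009601) = -1526498/2745423 - 66217/3009601 = -4775943582089/8262627806223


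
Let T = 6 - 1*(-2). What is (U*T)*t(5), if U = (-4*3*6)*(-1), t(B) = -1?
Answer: -576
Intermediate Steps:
T = 8 (T = 6 + 2 = 8)
U = 72 (U = -12*6*(-1) = -72*(-1) = 72)
(U*T)*t(5) = (72*8)*(-1) = 576*(-1) = -576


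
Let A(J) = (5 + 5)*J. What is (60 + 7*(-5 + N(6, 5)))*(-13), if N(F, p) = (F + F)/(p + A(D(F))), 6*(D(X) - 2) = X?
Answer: -1781/5 ≈ -356.20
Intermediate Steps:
D(X) = 2 + X/6
A(J) = 10*J
N(F, p) = 2*F/(20 + p + 5*F/3) (N(F, p) = (F + F)/(p + 10*(2 + F/6)) = (2*F)/(p + (20 + 5*F/3)) = (2*F)/(20 + p + 5*F/3) = 2*F/(20 + p + 5*F/3))
(60 + 7*(-5 + N(6, 5)))*(-13) = (60 + 7*(-5 + 6*6/(60 + 3*5 + 5*6)))*(-13) = (60 + 7*(-5 + 6*6/(60 + 15 + 30)))*(-13) = (60 + 7*(-5 + 6*6/105))*(-13) = (60 + 7*(-5 + 6*6*(1/105)))*(-13) = (60 + 7*(-5 + 12/35))*(-13) = (60 + 7*(-163/35))*(-13) = (60 - 163/5)*(-13) = (137/5)*(-13) = -1781/5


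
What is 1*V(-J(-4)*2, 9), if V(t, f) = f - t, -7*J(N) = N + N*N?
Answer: 39/7 ≈ 5.5714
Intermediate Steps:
J(N) = -N/7 - N**2/7 (J(N) = -(N + N*N)/7 = -(N + N**2)/7 = -N/7 - N**2/7)
1*V(-J(-4)*2, 9) = 1*(9 - (-(-1)*(-4)*(1 - 4)/7)*2) = 1*(9 - (-(-1)*(-4)*(-3)/7)*2) = 1*(9 - (-1*(-12/7))*2) = 1*(9 - 12*2/7) = 1*(9 - 1*24/7) = 1*(9 - 24/7) = 1*(39/7) = 39/7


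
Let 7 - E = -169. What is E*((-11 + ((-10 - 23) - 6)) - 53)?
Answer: -18128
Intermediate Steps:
E = 176 (E = 7 - 1*(-169) = 7 + 169 = 176)
E*((-11 + ((-10 - 23) - 6)) - 53) = 176*((-11 + ((-10 - 23) - 6)) - 53) = 176*((-11 + (-33 - 6)) - 53) = 176*((-11 - 39) - 53) = 176*(-50 - 53) = 176*(-103) = -18128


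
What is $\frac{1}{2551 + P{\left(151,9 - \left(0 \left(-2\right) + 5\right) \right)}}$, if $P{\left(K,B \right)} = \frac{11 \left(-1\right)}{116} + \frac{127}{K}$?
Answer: $\frac{17516}{44696387} \approx 0.00039189$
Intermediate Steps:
$P{\left(K,B \right)} = - \frac{11}{116} + \frac{127}{K}$ ($P{\left(K,B \right)} = \left(-11\right) \frac{1}{116} + \frac{127}{K} = - \frac{11}{116} + \frac{127}{K}$)
$\frac{1}{2551 + P{\left(151,9 - \left(0 \left(-2\right) + 5\right) \right)}} = \frac{1}{2551 - \left(\frac{11}{116} - \frac{127}{151}\right)} = \frac{1}{2551 + \left(- \frac{11}{116} + 127 \cdot \frac{1}{151}\right)} = \frac{1}{2551 + \left(- \frac{11}{116} + \frac{127}{151}\right)} = \frac{1}{2551 + \frac{13071}{17516}} = \frac{1}{\frac{44696387}{17516}} = \frac{17516}{44696387}$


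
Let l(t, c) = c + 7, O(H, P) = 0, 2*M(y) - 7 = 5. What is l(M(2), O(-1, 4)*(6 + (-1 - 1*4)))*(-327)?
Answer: -2289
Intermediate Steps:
M(y) = 6 (M(y) = 7/2 + (1/2)*5 = 7/2 + 5/2 = 6)
l(t, c) = 7 + c
l(M(2), O(-1, 4)*(6 + (-1 - 1*4)))*(-327) = (7 + 0*(6 + (-1 - 1*4)))*(-327) = (7 + 0*(6 + (-1 - 4)))*(-327) = (7 + 0*(6 - 5))*(-327) = (7 + 0*1)*(-327) = (7 + 0)*(-327) = 7*(-327) = -2289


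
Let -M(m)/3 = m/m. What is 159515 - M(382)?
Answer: 159518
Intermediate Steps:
M(m) = -3 (M(m) = -3*m/m = -3*1 = -3)
159515 - M(382) = 159515 - 1*(-3) = 159515 + 3 = 159518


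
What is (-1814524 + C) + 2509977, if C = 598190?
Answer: 1293643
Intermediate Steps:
(-1814524 + C) + 2509977 = (-1814524 + 598190) + 2509977 = -1216334 + 2509977 = 1293643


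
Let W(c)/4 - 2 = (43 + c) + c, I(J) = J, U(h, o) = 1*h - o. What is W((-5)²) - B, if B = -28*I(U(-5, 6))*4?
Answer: -852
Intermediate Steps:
U(h, o) = h - o
W(c) = 180 + 8*c (W(c) = 8 + 4*((43 + c) + c) = 8 + 4*(43 + 2*c) = 8 + (172 + 8*c) = 180 + 8*c)
B = 1232 (B = -28*(-5 - 1*6)*4 = -28*(-5 - 6)*4 = -28*(-11)*4 = 308*4 = 1232)
W((-5)²) - B = (180 + 8*(-5)²) - 1*1232 = (180 + 8*25) - 1232 = (180 + 200) - 1232 = 380 - 1232 = -852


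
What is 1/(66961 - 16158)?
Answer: 1/50803 ≈ 1.9684e-5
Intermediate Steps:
1/(66961 - 16158) = 1/50803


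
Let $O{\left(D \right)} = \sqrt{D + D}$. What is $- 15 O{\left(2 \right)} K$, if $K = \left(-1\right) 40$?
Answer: $1200$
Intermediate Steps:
$O{\left(D \right)} = \sqrt{2} \sqrt{D}$ ($O{\left(D \right)} = \sqrt{2 D} = \sqrt{2} \sqrt{D}$)
$K = -40$
$- 15 O{\left(2 \right)} K = - 15 \sqrt{2} \sqrt{2} \left(-40\right) = \left(-15\right) 2 \left(-40\right) = \left(-30\right) \left(-40\right) = 1200$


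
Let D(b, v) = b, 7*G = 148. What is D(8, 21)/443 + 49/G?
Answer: 153133/65564 ≈ 2.3356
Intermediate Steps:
G = 148/7 (G = (⅐)*148 = 148/7 ≈ 21.143)
D(8, 21)/443 + 49/G = 8/443 + 49/(148/7) = 8*(1/443) + 49*(7/148) = 8/443 + 343/148 = 153133/65564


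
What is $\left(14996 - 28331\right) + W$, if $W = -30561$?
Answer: $-43896$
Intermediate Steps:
$\left(14996 - 28331\right) + W = \left(14996 - 28331\right) - 30561 = -13335 - 30561 = -43896$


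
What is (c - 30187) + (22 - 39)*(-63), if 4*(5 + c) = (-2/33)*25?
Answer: -1922011/66 ≈ -29121.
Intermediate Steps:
c = -355/66 (c = -5 + ((-2/33)*25)/4 = -5 + (((1/33)*(-2))*25)/4 = -5 + (-2/33*25)/4 = -5 + (¼)*(-50/33) = -5 - 25/66 = -355/66 ≈ -5.3788)
(c - 30187) + (22 - 39)*(-63) = (-355/66 - 30187) + (22 - 39)*(-63) = -1992697/66 - 17*(-63) = -1992697/66 + 1071 = -1922011/66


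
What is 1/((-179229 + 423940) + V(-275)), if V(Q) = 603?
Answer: 1/245314 ≈ 4.0764e-6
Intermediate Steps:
1/((-179229 + 423940) + V(-275)) = 1/((-179229 + 423940) + 603) = 1/(244711 + 603) = 1/245314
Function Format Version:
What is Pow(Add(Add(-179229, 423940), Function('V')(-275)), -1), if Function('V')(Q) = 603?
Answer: Rational(1, 245314) ≈ 4.0764e-6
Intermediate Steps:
Pow(Add(Add(-179229, 423940), Function('V')(-275)), -1) = Pow(Add(Add(-179229, 423940), 603), -1) = Pow(Add(244711, 603), -1) = Pow(245314, -1) = Rational(1, 245314)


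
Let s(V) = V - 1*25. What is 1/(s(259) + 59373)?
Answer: 1/59607 ≈ 1.6777e-5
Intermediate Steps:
s(V) = -25 + V (s(V) = V - 25 = -25 + V)
1/(s(259) + 59373) = 1/((-25 + 259) + 59373) = 1/(234 + 59373) = 1/59607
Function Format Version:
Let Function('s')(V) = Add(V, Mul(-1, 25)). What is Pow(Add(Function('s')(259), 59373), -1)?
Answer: Rational(1, 59607) ≈ 1.6777e-5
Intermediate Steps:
Function('s')(V) = Add(-25, V) (Function('s')(V) = Add(V, -25) = Add(-25, V))
Pow(Add(Function('s')(259), 59373), -1) = Pow(Add(Add(-25, 259), 59373), -1) = Pow(Add(234, 59373), -1) = Pow(59607, -1) = Rational(1, 59607)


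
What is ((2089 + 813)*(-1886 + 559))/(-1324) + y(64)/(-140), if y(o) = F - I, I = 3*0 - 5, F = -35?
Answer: 6739666/2317 ≈ 2908.8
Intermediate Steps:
I = -5 (I = 0 - 5 = -5)
y(o) = -30 (y(o) = -35 - 1*(-5) = -35 + 5 = -30)
((2089 + 813)*(-1886 + 559))/(-1324) + y(64)/(-140) = ((2089 + 813)*(-1886 + 559))/(-1324) - 30/(-140) = (2902*(-1327))*(-1/1324) - 30*(-1/140) = -3850954*(-1/1324) + 3/14 = 1925477/662 + 3/14 = 6739666/2317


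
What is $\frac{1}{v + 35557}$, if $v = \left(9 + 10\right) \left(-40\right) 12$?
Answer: $\frac{1}{26437} \approx 3.7826 \cdot 10^{-5}$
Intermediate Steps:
$v = -9120$ ($v = 19 \left(-40\right) 12 = \left(-760\right) 12 = -9120$)
$\frac{1}{v + 35557} = \frac{1}{-9120 + 35557} = \frac{1}{26437}$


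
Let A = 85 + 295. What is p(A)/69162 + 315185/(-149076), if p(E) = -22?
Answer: -3633684107/1718399052 ≈ -2.1146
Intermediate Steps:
A = 380
p(A)/69162 + 315185/(-149076) = -22/69162 + 315185/(-149076) = -22*1/69162 + 315185*(-1/149076) = -11/34581 - 315185/149076 = -3633684107/1718399052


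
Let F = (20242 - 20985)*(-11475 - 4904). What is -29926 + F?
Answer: 12139671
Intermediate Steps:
F = 12169597 (F = -743*(-16379) = 12169597)
-29926 + F = -29926 + 12169597 = 12139671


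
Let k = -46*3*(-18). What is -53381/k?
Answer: -53381/2484 ≈ -21.490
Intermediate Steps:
k = 2484 (k = -138*(-18) = 2484)
-53381/k = -53381/2484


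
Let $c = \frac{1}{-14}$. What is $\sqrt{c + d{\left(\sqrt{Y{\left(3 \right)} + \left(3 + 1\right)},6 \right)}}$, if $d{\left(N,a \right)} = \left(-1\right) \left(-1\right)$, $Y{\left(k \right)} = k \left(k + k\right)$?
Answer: $\frac{\sqrt{182}}{14} \approx 0.96362$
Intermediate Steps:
$Y{\left(k \right)} = 2 k^{2}$ ($Y{\left(k \right)} = k 2 k = 2 k^{2}$)
$c = - \frac{1}{14} \approx -0.071429$
$d{\left(N,a \right)} = 1$
$\sqrt{c + d{\left(\sqrt{Y{\left(3 \right)} + \left(3 + 1\right)},6 \right)}} = \sqrt{- \frac{1}{14} + 1} = \sqrt{\frac{13}{14}} = \frac{\sqrt{182}}{14}$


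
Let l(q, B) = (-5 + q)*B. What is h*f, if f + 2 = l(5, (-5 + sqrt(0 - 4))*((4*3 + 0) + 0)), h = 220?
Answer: -440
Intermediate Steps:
l(q, B) = B*(-5 + q)
f = -2 (f = -2 + ((-5 + sqrt(0 - 4))*((4*3 + 0) + 0))*(-5 + 5) = -2 + ((-5 + sqrt(-4))*((12 + 0) + 0))*0 = -2 + ((-5 + 2*I)*(12 + 0))*0 = -2 + ((-5 + 2*I)*12)*0 = -2 + (-60 + 24*I)*0 = -2 + 0 = -2)
h*f = 220*(-2) = -440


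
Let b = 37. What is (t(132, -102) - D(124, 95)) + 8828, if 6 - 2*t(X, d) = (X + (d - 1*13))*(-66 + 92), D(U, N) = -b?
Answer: 8647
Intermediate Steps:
D(U, N) = -37 (D(U, N) = -1*37 = -37)
t(X, d) = 172 - 13*X - 13*d (t(X, d) = 3 - (X + (d - 1*13))*(-66 + 92)/2 = 3 - (X + (d - 13))*26/2 = 3 - (X + (-13 + d))*26/2 = 3 - (-13 + X + d)*26/2 = 3 - (-338 + 26*X + 26*d)/2 = 3 + (169 - 13*X - 13*d) = 172 - 13*X - 13*d)
(t(132, -102) - D(124, 95)) + 8828 = ((172 - 13*132 - 13*(-102)) - 1*(-37)) + 8828 = ((172 - 1716 + 1326) + 37) + 8828 = (-218 + 37) + 8828 = -181 + 8828 = 8647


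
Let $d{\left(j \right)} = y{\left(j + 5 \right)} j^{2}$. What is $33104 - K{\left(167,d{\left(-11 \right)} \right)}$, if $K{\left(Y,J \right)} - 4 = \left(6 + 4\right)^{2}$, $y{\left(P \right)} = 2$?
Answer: $33000$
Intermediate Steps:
$d{\left(j \right)} = 2 j^{2}$
$K{\left(Y,J \right)} = 104$ ($K{\left(Y,J \right)} = 4 + \left(6 + 4\right)^{2} = 4 + 10^{2} = 4 + 100 = 104$)
$33104 - K{\left(167,d{\left(-11 \right)} \right)} = 33104 - 104 = 33000$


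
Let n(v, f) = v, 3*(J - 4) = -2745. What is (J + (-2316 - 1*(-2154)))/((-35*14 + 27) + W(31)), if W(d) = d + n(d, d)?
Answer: 1073/401 ≈ 2.6758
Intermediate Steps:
J = -911 (J = 4 + (1/3)*(-2745) = 4 - 915 = -911)
W(d) = 2*d (W(d) = d + d = 2*d)
(J + (-2316 - 1*(-2154)))/((-35*14 + 27) + W(31)) = (-911 + (-2316 - 1*(-2154)))/((-35*14 + 27) + 2*31) = (-911 + (-2316 + 2154))/((-490 + 27) + 62) = (-911 - 162)/(-463 + 62) = -1073/(-401) = -1073*(-1/401) = 1073/401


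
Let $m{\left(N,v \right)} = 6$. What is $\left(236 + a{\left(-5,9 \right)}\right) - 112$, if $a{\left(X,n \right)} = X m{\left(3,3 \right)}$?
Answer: $94$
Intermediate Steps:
$a{\left(X,n \right)} = 6 X$ ($a{\left(X,n \right)} = X 6 = 6 X$)
$\left(236 + a{\left(-5,9 \right)}\right) - 112 = \left(236 + 6 \left(-5\right)\right) - 112 = \left(236 - 30\right) - 112 = 206 - 112 = 94$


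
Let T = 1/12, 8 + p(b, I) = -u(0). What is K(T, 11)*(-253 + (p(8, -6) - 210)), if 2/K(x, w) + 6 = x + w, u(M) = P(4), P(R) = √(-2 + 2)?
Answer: -11304/61 ≈ -185.31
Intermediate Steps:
P(R) = 0 (P(R) = √0 = 0)
u(M) = 0
p(b, I) = -8 (p(b, I) = -8 - 1*0 = -8 + 0 = -8)
T = 1/12 ≈ 0.083333
K(x, w) = 2/(-6 + w + x) (K(x, w) = 2/(-6 + (x + w)) = 2/(-6 + (w + x)) = 2/(-6 + w + x))
K(T, 11)*(-253 + (p(8, -6) - 210)) = (2/(-6 + 11 + 1/12))*(-253 + (-8 - 210)) = (2/(61/12))*(-253 - 218) = (2*(12/61))*(-471) = (24/61)*(-471) = -11304/61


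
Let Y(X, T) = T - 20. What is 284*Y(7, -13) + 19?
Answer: -9353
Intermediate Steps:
Y(X, T) = -20 + T
284*Y(7, -13) + 19 = 284*(-20 - 13) + 19 = 284*(-33) + 19 = -9372 + 19 = -9353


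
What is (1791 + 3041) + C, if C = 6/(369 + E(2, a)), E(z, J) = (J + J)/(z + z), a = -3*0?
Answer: 594338/123 ≈ 4832.0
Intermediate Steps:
a = 0
E(z, J) = J/z (E(z, J) = (2*J)/((2*z)) = (2*J)*(1/(2*z)) = J/z)
C = 2/123 (C = 6/(369 + 0/2) = 6/(369 + 0*(1/2)) = 6/(369 + 0) = 6/369 = (1/369)*6 = 2/123 ≈ 0.016260)
(1791 + 3041) + C = (1791 + 3041) + 2/123 = 4832 + 2/123 = 594338/123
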